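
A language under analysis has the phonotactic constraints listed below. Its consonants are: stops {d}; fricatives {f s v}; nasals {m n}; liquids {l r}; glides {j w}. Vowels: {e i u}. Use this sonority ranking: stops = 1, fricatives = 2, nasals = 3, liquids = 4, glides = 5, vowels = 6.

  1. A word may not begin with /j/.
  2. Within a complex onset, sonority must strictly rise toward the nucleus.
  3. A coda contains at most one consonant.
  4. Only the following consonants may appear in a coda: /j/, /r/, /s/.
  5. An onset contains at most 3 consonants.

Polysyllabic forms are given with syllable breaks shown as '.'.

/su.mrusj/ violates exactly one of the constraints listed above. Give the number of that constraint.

/su.mrusj/: syllable 2 coda /sj/ has 2 consonants (> 1).
This is a violation of constraint 3: "A coda contains at most one consonant."
The remaining constraints (1, 2, 4, 5) are satisfied.

3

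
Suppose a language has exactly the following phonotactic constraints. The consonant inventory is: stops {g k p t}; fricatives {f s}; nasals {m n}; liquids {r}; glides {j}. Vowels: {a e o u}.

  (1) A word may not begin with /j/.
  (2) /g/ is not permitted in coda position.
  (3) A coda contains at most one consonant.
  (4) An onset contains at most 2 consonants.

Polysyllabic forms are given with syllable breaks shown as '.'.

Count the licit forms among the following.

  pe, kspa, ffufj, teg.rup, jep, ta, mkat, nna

4

pe — σ1 onset /p/, coda /∅/ ok → licit
kspa — violates constraint 4: syllable 1 onset /ksp/ has 3 consonants (> 2) → illicit
ffufj — violates constraint 3: syllable 1 coda /fj/ has 2 consonants (> 1) → illicit
teg.rup — violates constraint 2: syllable 1 coda contains /g/ → illicit
jep — violates constraint 1: word begins with /j/ → illicit
ta — σ1 onset /t/, coda /∅/ ok → licit
mkat — σ1 onset /mk/ (2C), coda /t/ ok → licit
nna — σ1 onset /nn/ (2C), coda /∅/ ok → licit
Licit: pe, ta, mkat, nna → 4.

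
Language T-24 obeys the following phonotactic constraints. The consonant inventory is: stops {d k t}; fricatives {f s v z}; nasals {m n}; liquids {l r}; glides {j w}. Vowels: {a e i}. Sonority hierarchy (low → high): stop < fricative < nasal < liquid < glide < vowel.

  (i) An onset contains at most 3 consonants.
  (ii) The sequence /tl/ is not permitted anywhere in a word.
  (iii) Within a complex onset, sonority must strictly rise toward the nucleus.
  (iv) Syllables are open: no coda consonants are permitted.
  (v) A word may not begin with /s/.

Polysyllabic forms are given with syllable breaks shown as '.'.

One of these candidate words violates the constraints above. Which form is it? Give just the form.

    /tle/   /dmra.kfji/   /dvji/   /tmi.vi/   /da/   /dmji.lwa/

/tle/

/tle/ — violates constraint (ii): contains banned sequence /tl/ → illicit
/dmra.kfji/ — σ1 onset /dmr/ (1→3→4 rises), coda /∅/ ok; σ2 onset /kfj/ (1→2→5 rises), coda /∅/ ok → licit
/dvji/ — σ1 onset /dvj/ (1→2→5 rises), coda /∅/ ok → licit
/tmi.vi/ — σ1 onset /tm/ (1→3 rises), coda /∅/ ok; σ2 onset /v/, coda /∅/ ok → licit
/da/ — σ1 onset /d/, coda /∅/ ok → licit
/dmji.lwa/ — σ1 onset /dmj/ (1→3→5 rises), coda /∅/ ok; σ2 onset /lw/ (4→5 rises), coda /∅/ ok → licit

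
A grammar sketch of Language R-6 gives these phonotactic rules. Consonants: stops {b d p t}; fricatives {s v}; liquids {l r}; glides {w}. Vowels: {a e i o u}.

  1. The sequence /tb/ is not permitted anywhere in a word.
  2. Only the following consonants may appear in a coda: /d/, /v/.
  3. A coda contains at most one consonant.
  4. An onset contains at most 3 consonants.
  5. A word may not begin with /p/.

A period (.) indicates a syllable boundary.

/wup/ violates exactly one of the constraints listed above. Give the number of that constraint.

/wup/: syllable 1 coda contains /p/, which is not a licensed coda consonant.
This is a violation of constraint 2: "Only the following consonants may appear in a coda: /d/, /v/."
The remaining constraints (1, 3, 4, 5) are satisfied.

2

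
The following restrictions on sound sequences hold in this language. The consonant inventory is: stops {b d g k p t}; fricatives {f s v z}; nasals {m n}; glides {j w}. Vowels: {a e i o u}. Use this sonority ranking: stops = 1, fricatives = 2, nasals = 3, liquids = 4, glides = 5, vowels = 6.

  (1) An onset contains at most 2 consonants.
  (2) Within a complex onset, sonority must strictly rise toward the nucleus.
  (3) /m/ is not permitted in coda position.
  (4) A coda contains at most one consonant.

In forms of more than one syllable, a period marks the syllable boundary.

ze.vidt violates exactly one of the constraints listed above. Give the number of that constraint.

ze.vidt: syllable 2 coda /dt/ has 2 consonants (> 1).
This is a violation of constraint 4: "A coda contains at most one consonant."
The remaining constraints (1, 2, 3) are satisfied.

4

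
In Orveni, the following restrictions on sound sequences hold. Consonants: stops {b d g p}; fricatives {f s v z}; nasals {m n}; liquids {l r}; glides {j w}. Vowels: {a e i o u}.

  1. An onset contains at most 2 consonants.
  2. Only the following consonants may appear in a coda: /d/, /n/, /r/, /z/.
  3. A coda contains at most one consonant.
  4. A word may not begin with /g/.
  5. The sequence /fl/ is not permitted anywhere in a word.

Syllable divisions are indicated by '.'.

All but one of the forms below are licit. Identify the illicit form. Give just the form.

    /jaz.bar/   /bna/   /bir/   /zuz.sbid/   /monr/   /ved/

/jaz.bar/ — σ1 onset /j/, coda /z/ ok; σ2 onset /b/, coda /r/ ok → licit
/bna/ — σ1 onset /bn/ (2C), coda /∅/ ok → licit
/bir/ — σ1 onset /b/, coda /r/ ok → licit
/zuz.sbid/ — σ1 onset /z/, coda /z/ ok; σ2 onset /sb/ (2C), coda /d/ ok → licit
/monr/ — violates constraint 3: syllable 1 coda /nr/ has 2 consonants (> 1) → illicit
/ved/ — σ1 onset /v/, coda /d/ ok → licit

/monr/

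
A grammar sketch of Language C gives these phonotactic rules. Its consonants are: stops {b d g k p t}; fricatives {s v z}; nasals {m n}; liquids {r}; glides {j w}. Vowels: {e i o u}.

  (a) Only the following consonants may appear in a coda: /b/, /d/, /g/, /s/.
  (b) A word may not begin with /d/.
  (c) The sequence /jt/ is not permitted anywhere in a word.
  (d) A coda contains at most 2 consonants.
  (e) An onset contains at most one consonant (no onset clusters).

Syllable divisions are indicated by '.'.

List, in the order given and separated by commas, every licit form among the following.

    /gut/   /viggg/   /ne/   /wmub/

/gut/ — violates constraint (a): syllable 1 coda contains /t/, which is not a licensed coda consonant → illicit
/viggg/ — violates constraint (d): syllable 1 coda /ggg/ has 3 consonants (> 2) → illicit
/ne/ — σ1 onset /n/, coda /∅/ ok → licit
/wmub/ — violates constraint (e): syllable 1 onset /wm/ has 2 consonants (> 1) → illicit

/ne/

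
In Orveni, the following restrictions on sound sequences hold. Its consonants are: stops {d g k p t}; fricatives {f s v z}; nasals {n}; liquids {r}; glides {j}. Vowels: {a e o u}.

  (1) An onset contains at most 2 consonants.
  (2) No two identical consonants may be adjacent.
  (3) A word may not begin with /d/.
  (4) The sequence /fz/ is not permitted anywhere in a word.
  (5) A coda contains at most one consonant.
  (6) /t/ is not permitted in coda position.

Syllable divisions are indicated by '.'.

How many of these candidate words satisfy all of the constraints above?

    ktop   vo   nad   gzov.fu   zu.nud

5

ktop — σ1 onset /kt/ (2C), coda /p/ ok → permitted
vo — σ1 onset /v/, coda /∅/ ok → permitted
nad — σ1 onset /n/, coda /d/ ok → permitted
gzov.fu — σ1 onset /gz/ (2C), coda /v/ ok; σ2 onset /f/, coda /∅/ ok → permitted
zu.nud — σ1 onset /z/, coda /∅/ ok; σ2 onset /n/, coda /d/ ok → permitted
Permitted: ktop, vo, nad, gzov.fu, zu.nud → 5.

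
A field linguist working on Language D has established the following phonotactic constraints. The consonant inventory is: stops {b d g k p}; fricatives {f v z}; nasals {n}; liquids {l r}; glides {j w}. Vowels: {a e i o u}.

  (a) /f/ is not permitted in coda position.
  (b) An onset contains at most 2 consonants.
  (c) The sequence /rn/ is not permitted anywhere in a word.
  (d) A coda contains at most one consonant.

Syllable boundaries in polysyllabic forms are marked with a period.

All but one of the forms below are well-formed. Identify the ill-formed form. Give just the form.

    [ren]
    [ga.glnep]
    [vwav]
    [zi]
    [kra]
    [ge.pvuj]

[ga.glnep]

[ren] — σ1 onset /r/, coda /n/ ok → well-formed
[ga.glnep] — violates constraint (b): syllable 2 onset /gln/ has 3 consonants (> 2) → ill-formed
[vwav] — σ1 onset /vw/ (2C), coda /v/ ok → well-formed
[zi] — σ1 onset /z/, coda /∅/ ok → well-formed
[kra] — σ1 onset /kr/ (2C), coda /∅/ ok → well-formed
[ge.pvuj] — σ1 onset /g/, coda /∅/ ok; σ2 onset /pv/ (2C), coda /j/ ok → well-formed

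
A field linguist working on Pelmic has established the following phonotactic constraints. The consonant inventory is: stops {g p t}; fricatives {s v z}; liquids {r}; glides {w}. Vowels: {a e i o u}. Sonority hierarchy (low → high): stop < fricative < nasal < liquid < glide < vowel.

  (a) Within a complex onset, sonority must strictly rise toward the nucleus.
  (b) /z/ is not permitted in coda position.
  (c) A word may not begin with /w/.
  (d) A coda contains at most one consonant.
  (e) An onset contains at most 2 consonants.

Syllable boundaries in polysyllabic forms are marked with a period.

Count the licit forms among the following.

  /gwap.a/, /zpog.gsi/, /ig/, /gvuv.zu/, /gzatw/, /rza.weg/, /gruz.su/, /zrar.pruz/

3

/gwap.a/ — σ1 onset /gw/ (1→5 rises), coda /p/ ok; σ2 onset /∅/, coda /∅/ ok → licit
/zpog.gsi/ — violates constraint (a): syllable 1 onset /zp/: /z/ (fricative, 2) → /p/ (stop, 1) does not rise → illicit
/ig/ — σ1 onset /∅/, coda /g/ ok → licit
/gvuv.zu/ — σ1 onset /gv/ (1→2 rises), coda /v/ ok; σ2 onset /z/, coda /∅/ ok → licit
/gzatw/ — violates constraint (d): syllable 1 coda /tw/ has 2 consonants (> 1) → illicit
/rza.weg/ — violates constraint (a): syllable 1 onset /rz/: /r/ (liquid, 4) → /z/ (fricative, 2) does not rise → illicit
/gruz.su/ — violates constraint (b): syllable 1 coda contains /z/ → illicit
/zrar.pruz/ — violates constraint (b): syllable 2 coda contains /z/ → illicit
Licit: /gwap.a/, /ig/, /gvuv.zu/ → 3.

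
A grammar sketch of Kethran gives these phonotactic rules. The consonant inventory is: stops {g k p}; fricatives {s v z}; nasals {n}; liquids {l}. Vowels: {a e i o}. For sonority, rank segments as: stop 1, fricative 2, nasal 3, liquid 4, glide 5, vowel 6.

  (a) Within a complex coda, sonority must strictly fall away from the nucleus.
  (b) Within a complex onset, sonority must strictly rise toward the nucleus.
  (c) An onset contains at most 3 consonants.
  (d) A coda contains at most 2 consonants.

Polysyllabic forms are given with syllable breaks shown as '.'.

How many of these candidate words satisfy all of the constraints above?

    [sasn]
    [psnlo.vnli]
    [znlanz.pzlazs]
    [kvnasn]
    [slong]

1

[sasn] — violates constraint (a): syllable 1 coda /sn/: /s/ (fricative, 2) → /n/ (nasal, 3) does not fall → phonotactically illegal
[psnlo.vnli] — violates constraint (c): syllable 1 onset /psnl/ has 4 consonants (> 3) → phonotactically illegal
[znlanz.pzlazs] — violates constraint (a): syllable 2 coda /zs/: /z/ (fricative, 2) → /s/ (fricative, 2) does not fall → phonotactically illegal
[kvnasn] — violates constraint (a): syllable 1 coda /sn/: /s/ (fricative, 2) → /n/ (nasal, 3) does not fall → phonotactically illegal
[slong] — σ1 onset /sl/ (2→4 rises), coda /ng/ (3→1 falls) ok → phonotactically legal
Phonotactically legal: [slong] → 1.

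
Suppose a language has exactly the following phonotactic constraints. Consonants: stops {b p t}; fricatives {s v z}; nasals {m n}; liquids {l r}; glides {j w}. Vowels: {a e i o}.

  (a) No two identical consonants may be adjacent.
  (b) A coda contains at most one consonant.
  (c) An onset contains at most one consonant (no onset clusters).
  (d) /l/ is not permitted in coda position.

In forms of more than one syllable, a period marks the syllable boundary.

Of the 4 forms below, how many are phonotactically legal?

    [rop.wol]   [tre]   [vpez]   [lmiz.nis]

0

[rop.wol] — violates constraint (d): syllable 2 coda contains /l/ → phonotactically illegal
[tre] — violates constraint (c): syllable 1 onset /tr/ has 2 consonants (> 1) → phonotactically illegal
[vpez] — violates constraint (c): syllable 1 onset /vp/ has 2 consonants (> 1) → phonotactically illegal
[lmiz.nis] — violates constraint (c): syllable 1 onset /lm/ has 2 consonants (> 1) → phonotactically illegal
No form is phonotactically legal → 0.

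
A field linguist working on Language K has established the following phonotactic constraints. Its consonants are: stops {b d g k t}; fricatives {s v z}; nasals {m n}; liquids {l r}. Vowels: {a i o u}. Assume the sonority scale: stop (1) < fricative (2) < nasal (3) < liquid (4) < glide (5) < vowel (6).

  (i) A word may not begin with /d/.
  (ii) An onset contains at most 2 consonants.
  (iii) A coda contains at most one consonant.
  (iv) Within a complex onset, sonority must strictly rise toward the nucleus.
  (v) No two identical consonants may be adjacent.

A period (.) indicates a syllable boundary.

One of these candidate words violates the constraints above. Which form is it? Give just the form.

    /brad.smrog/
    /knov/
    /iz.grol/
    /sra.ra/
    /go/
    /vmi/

/brad.smrog/

/brad.smrog/ — violates constraint (ii): syllable 2 onset /smr/ has 3 consonants (> 2) → illicit
/knov/ — σ1 onset /kn/ (1→3 rises), coda /v/ ok → licit
/iz.grol/ — σ1 onset /∅/, coda /z/ ok; σ2 onset /gr/ (1→4 rises), coda /l/ ok → licit
/sra.ra/ — σ1 onset /sr/ (2→4 rises), coda /∅/ ok; σ2 onset /r/, coda /∅/ ok → licit
/go/ — σ1 onset /g/, coda /∅/ ok → licit
/vmi/ — σ1 onset /vm/ (2→3 rises), coda /∅/ ok → licit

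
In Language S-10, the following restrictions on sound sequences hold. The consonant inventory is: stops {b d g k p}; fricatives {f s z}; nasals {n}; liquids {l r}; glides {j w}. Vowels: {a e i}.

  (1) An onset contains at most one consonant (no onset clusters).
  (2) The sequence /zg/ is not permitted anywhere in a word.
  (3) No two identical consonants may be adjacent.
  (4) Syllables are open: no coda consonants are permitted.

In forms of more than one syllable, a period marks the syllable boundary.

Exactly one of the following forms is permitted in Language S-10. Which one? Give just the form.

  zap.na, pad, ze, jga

zap.na — violates constraint 4: syllable 1 coda /p/ has 1 consonant (> 0) → not permitted
pad — violates constraint 4: syllable 1 coda /d/ has 1 consonant (> 0) → not permitted
ze — σ1 onset /z/, coda /∅/ ok → permitted
jga — violates constraint 1: syllable 1 onset /jg/ has 2 consonants (> 1) → not permitted

ze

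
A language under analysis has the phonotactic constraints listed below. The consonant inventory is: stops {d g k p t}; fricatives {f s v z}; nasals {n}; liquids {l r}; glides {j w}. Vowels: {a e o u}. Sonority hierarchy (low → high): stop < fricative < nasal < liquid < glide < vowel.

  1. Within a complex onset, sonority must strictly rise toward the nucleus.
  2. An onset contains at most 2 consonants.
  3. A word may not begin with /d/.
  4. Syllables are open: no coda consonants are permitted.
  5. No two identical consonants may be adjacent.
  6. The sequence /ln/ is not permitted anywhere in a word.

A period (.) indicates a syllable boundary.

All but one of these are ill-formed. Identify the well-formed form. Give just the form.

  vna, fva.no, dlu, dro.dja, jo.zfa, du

vna — σ1 onset /vn/ (2→3 rises), coda /∅/ ok → well-formed
fva.no — violates constraint 1: syllable 1 onset /fv/: /f/ (fricative, 2) → /v/ (fricative, 2) does not rise → ill-formed
dlu — violates constraint 3: word begins with /d/ → ill-formed
dro.dja — violates constraint 3: word begins with /d/ → ill-formed
jo.zfa — violates constraint 1: syllable 2 onset /zf/: /z/ (fricative, 2) → /f/ (fricative, 2) does not rise → ill-formed
du — violates constraint 3: word begins with /d/ → ill-formed

vna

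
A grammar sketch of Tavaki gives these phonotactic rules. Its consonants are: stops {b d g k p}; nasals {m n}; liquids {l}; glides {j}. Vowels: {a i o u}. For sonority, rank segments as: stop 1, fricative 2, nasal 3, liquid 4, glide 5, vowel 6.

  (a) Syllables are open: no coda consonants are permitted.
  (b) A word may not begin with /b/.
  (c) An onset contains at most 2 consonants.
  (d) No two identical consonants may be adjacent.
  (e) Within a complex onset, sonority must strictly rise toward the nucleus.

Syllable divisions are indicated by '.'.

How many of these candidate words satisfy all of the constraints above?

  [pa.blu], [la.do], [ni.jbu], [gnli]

[pa.blu] — σ1 onset /p/, coda /∅/ ok; σ2 onset /bl/ (1→4 rises), coda /∅/ ok → well-formed
[la.do] — σ1 onset /l/, coda /∅/ ok; σ2 onset /d/, coda /∅/ ok → well-formed
[ni.jbu] — violates constraint (e): syllable 2 onset /jb/: /j/ (glide, 5) → /b/ (stop, 1) does not rise → ill-formed
[gnli] — violates constraint (c): syllable 1 onset /gnl/ has 3 consonants (> 2) → ill-formed
Well-formed: [pa.blu], [la.do] → 2.

2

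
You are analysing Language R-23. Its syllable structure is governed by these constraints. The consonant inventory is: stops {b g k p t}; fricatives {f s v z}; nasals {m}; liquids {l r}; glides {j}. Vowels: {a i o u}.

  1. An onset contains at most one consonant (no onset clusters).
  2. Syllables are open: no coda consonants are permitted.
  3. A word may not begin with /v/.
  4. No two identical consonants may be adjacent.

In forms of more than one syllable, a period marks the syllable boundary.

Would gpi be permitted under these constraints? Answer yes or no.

gpi — violates constraint 1: syllable 1 onset /gp/ has 2 consonants (> 1) → not permitted

no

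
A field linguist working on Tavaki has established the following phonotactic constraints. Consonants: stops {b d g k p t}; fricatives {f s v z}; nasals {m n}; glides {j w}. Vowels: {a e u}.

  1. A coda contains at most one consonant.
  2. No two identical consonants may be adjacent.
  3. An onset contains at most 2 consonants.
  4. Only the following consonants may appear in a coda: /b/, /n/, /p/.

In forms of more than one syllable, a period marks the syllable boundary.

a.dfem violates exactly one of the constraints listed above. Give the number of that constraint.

a.dfem: syllable 2 coda contains /m/, which is not a licensed coda consonant.
This is a violation of constraint 4: "Only the following consonants may appear in a coda: /b/, /n/, /p/."
The remaining constraints (1, 2, 3) are satisfied.

4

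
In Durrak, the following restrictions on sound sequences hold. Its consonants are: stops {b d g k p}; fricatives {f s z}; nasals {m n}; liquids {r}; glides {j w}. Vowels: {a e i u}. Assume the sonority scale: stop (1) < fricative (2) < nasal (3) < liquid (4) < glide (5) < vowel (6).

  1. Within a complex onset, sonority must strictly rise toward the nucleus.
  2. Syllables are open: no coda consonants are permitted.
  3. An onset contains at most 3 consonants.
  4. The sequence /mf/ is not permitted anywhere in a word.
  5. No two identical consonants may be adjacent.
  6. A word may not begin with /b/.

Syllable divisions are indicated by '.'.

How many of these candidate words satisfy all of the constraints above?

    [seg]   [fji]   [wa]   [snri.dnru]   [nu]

4

[seg] — violates constraint 2: syllable 1 coda /g/ has 1 consonant (> 0) → phonotactically illegal
[fji] — σ1 onset /fj/ (2→5 rises), coda /∅/ ok → phonotactically legal
[wa] — σ1 onset /w/, coda /∅/ ok → phonotactically legal
[snri.dnru] — σ1 onset /snr/ (2→3→4 rises), coda /∅/ ok; σ2 onset /dnr/ (1→3→4 rises), coda /∅/ ok → phonotactically legal
[nu] — σ1 onset /n/, coda /∅/ ok → phonotactically legal
Phonotactically legal: [fji], [wa], [snri.dnru], [nu] → 4.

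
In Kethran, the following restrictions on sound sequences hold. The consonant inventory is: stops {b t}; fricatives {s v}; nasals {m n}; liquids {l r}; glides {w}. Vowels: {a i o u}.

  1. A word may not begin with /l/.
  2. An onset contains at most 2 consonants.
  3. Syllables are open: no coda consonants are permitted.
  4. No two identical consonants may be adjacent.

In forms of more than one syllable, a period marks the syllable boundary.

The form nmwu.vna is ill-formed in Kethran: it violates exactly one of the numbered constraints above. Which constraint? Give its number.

nmwu.vna: syllable 1 onset /nmw/ has 3 consonants (> 2).
This is a violation of constraint 2: "An onset contains at most 2 consonants."
The remaining constraints (1, 3, 4) are satisfied.

2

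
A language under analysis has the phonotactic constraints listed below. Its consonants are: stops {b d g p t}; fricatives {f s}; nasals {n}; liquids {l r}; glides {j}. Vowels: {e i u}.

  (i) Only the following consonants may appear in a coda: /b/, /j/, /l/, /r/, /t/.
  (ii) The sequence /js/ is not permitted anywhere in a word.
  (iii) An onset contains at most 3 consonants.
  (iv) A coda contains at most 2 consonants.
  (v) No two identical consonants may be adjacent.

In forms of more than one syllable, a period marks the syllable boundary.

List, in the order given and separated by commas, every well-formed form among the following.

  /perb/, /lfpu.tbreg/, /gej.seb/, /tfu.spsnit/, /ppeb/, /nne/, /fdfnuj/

/perb/ — σ1 onset /p/, coda /rb/ (2C) ok → well-formed
/lfpu.tbreg/ — violates constraint (i): syllable 2 coda contains /g/, which is not a licensed coda consonant → ill-formed
/gej.seb/ — violates constraint (ii): contains banned sequence /js/ → ill-formed
/tfu.spsnit/ — violates constraint (iii): syllable 2 onset /spsn/ has 4 consonants (> 3) → ill-formed
/ppeb/ — violates constraint (v): adjacent identical consonants /pp/ → ill-formed
/nne/ — violates constraint (v): adjacent identical consonants /nn/ → ill-formed
/fdfnuj/ — violates constraint (iii): syllable 1 onset /fdfn/ has 4 consonants (> 3) → ill-formed

/perb/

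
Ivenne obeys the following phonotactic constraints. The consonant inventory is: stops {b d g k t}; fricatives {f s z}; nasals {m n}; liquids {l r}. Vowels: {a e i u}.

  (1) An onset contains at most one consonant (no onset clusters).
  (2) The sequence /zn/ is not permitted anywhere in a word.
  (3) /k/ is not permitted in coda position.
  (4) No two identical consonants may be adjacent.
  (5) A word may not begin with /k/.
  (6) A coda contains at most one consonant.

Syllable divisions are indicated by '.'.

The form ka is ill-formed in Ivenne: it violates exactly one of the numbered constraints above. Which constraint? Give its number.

5

ka: word begins with /k/.
This is a violation of constraint 5: "A word may not begin with /k/."
The remaining constraints (1, 2, 3, 4, 6) are satisfied.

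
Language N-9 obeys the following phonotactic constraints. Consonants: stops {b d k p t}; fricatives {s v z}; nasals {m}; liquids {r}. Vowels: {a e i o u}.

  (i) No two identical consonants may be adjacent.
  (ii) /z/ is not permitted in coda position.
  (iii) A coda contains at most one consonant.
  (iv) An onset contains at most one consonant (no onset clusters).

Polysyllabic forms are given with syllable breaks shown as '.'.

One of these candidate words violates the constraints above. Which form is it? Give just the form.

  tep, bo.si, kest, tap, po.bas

tep — σ1 onset /t/, coda /p/ ok → phonotactically legal
bo.si — σ1 onset /b/, coda /∅/ ok; σ2 onset /s/, coda /∅/ ok → phonotactically legal
kest — violates constraint (iii): syllable 1 coda /st/ has 2 consonants (> 1) → phonotactically illegal
tap — σ1 onset /t/, coda /p/ ok → phonotactically legal
po.bas — σ1 onset /p/, coda /∅/ ok; σ2 onset /b/, coda /s/ ok → phonotactically legal

kest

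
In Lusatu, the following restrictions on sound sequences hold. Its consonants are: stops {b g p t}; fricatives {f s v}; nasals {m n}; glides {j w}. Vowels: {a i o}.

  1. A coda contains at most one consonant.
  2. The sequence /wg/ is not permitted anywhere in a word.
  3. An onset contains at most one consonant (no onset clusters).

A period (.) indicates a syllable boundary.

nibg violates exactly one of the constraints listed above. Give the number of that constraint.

nibg: syllable 1 coda /bg/ has 2 consonants (> 1).
This is a violation of constraint 1: "A coda contains at most one consonant."
The remaining constraints (2, 3) are satisfied.

1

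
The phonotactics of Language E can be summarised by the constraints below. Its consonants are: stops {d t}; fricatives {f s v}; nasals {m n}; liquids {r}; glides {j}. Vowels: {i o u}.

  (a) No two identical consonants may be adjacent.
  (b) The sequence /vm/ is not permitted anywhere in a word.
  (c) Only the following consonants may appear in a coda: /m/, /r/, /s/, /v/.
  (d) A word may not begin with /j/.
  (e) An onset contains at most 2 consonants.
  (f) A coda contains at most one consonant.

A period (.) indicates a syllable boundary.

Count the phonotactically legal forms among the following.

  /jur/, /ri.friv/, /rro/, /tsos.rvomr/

1

/jur/ — violates constraint (d): word begins with /j/ → phonotactically illegal
/ri.friv/ — σ1 onset /r/, coda /∅/ ok; σ2 onset /fr/ (2C), coda /v/ ok → phonotactically legal
/rro/ — violates constraint (a): adjacent identical consonants /rr/ → phonotactically illegal
/tsos.rvomr/ — violates constraint (f): syllable 2 coda /mr/ has 2 consonants (> 1) → phonotactically illegal
Phonotactically legal: /ri.friv/ → 1.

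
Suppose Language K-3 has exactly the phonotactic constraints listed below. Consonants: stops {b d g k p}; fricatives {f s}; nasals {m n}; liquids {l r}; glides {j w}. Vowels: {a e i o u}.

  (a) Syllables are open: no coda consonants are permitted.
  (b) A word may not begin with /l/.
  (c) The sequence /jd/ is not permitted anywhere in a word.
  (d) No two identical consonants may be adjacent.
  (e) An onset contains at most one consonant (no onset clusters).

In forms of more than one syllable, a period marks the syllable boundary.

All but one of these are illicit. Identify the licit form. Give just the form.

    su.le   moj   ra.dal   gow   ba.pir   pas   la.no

su.le — σ1 onset /s/, coda /∅/ ok; σ2 onset /l/, coda /∅/ ok → licit
moj — violates constraint (a): syllable 1 coda /j/ has 1 consonant (> 0) → illicit
ra.dal — violates constraint (a): syllable 2 coda /l/ has 1 consonant (> 0) → illicit
gow — violates constraint (a): syllable 1 coda /w/ has 1 consonant (> 0) → illicit
ba.pir — violates constraint (a): syllable 2 coda /r/ has 1 consonant (> 0) → illicit
pas — violates constraint (a): syllable 1 coda /s/ has 1 consonant (> 0) → illicit
la.no — violates constraint (b): word begins with /l/ → illicit

su.le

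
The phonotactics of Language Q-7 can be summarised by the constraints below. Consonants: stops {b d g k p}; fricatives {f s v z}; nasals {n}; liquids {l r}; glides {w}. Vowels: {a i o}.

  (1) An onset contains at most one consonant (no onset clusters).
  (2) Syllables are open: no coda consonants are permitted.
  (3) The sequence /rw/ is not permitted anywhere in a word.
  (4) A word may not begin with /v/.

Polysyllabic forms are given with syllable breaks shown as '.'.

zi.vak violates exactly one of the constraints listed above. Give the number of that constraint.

zi.vak: syllable 2 coda /k/ has 1 consonant (> 0).
This is a violation of constraint 2: "Syllables are open: no coda consonants are permitted."
The remaining constraints (1, 3, 4) are satisfied.

2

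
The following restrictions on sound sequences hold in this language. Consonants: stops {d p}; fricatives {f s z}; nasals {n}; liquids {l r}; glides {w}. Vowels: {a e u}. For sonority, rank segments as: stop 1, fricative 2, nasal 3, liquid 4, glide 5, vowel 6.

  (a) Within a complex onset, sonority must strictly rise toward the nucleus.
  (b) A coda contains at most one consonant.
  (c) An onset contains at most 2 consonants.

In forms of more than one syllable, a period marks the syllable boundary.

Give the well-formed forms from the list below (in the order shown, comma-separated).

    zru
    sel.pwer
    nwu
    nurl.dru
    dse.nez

zru — σ1 onset /zr/ (2→4 rises), coda /∅/ ok → well-formed
sel.pwer — σ1 onset /s/, coda /l/ ok; σ2 onset /pw/ (1→5 rises), coda /r/ ok → well-formed
nwu — σ1 onset /nw/ (3→5 rises), coda /∅/ ok → well-formed
nurl.dru — violates constraint (b): syllable 1 coda /rl/ has 2 consonants (> 1) → ill-formed
dse.nez — σ1 onset /ds/ (1→2 rises), coda /∅/ ok; σ2 onset /n/, coda /z/ ok → well-formed

zru, sel.pwer, nwu, dse.nez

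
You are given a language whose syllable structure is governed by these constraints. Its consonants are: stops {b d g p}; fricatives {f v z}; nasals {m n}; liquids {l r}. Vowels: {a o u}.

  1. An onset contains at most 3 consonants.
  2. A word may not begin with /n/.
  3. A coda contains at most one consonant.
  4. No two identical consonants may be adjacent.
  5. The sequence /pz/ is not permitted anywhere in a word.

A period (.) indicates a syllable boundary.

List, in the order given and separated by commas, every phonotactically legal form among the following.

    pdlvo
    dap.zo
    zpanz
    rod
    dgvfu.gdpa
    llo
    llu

pdlvo — violates constraint 1: syllable 1 onset /pdlv/ has 4 consonants (> 3) → phonotactically illegal
dap.zo — violates constraint 5: contains banned sequence /pz/ → phonotactically illegal
zpanz — violates constraint 3: syllable 1 coda /nz/ has 2 consonants (> 1) → phonotactically illegal
rod — σ1 onset /r/, coda /d/ ok → phonotactically legal
dgvfu.gdpa — violates constraint 1: syllable 1 onset /dgvf/ has 4 consonants (> 3) → phonotactically illegal
llo — violates constraint 4: adjacent identical consonants /ll/ → phonotactically illegal
llu — violates constraint 4: adjacent identical consonants /ll/ → phonotactically illegal

rod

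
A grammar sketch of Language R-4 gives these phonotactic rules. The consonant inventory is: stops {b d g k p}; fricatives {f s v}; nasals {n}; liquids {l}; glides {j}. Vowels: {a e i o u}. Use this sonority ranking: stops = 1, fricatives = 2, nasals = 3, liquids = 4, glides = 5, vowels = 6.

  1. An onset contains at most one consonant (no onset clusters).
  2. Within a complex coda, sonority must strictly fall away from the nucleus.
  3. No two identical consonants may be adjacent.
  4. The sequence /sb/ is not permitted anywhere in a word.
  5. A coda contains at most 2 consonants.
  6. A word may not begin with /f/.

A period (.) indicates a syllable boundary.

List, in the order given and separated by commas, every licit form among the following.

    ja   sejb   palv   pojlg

ja, sejb, palv

ja — σ1 onset /j/, coda /∅/ ok → licit
sejb — σ1 onset /s/, coda /jb/ (5→1 falls) ok → licit
palv — σ1 onset /p/, coda /lv/ (4→2 falls) ok → licit
pojlg — violates constraint 5: syllable 1 coda /jlg/ has 3 consonants (> 2) → illicit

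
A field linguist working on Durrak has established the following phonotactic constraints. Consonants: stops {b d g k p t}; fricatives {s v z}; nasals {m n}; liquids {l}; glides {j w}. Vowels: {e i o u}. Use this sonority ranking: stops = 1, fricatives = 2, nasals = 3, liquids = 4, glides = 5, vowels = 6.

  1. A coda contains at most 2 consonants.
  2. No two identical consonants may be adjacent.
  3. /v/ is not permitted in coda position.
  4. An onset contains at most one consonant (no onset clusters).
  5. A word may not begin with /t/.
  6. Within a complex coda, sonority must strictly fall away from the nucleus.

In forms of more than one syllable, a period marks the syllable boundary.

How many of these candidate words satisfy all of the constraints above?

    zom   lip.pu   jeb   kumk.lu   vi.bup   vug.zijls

4

zom — σ1 onset /z/, coda /m/ ok → well-formed
lip.pu — violates constraint 2: adjacent identical consonants /pp/ → ill-formed
jeb — σ1 onset /j/, coda /b/ ok → well-formed
kumk.lu — σ1 onset /k/, coda /mk/ (3→1 falls) ok; σ2 onset /l/, coda /∅/ ok → well-formed
vi.bup — σ1 onset /v/, coda /∅/ ok; σ2 onset /b/, coda /p/ ok → well-formed
vug.zijls — violates constraint 1: syllable 2 coda /jls/ has 3 consonants (> 2) → ill-formed
Well-formed: zom, jeb, kumk.lu, vi.bup → 4.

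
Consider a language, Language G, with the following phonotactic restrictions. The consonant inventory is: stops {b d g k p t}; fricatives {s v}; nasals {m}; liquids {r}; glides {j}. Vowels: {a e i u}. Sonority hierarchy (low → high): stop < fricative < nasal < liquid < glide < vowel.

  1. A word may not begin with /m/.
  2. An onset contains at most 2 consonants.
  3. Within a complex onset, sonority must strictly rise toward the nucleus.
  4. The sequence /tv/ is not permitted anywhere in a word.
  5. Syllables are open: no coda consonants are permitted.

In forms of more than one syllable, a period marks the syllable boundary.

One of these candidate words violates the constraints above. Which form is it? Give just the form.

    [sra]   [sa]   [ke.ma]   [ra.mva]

[ra.mva]

[sra] — σ1 onset /sr/ (2→4 rises), coda /∅/ ok → licit
[sa] — σ1 onset /s/, coda /∅/ ok → licit
[ke.ma] — σ1 onset /k/, coda /∅/ ok; σ2 onset /m/, coda /∅/ ok → licit
[ra.mva] — violates constraint 3: syllable 2 onset /mv/: /m/ (nasal, 3) → /v/ (fricative, 2) does not rise → illicit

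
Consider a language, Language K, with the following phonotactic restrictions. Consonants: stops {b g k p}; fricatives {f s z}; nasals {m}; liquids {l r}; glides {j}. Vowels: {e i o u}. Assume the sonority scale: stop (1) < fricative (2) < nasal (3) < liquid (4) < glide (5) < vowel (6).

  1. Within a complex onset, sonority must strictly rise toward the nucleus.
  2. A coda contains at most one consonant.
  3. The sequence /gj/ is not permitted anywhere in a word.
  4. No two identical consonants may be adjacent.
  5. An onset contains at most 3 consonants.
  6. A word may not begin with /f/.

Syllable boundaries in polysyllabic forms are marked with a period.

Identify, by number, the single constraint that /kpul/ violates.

1

/kpul/: syllable 1 onset /kp/: /k/ (stop, 1) → /p/ (stop, 1) does not rise.
This is a violation of constraint 1: "Within a complex onset, sonority must strictly rise toward the nucleus."
The remaining constraints (2, 3, 4, 5, 6) are satisfied.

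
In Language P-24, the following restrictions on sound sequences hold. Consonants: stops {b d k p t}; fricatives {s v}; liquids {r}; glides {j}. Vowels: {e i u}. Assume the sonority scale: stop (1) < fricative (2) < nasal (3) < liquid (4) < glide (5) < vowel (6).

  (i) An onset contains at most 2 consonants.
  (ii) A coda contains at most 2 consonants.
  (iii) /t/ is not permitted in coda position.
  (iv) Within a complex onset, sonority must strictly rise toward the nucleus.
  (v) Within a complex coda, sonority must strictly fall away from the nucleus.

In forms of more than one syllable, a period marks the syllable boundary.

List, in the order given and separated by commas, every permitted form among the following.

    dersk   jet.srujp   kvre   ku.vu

ku.vu

dersk — violates constraint (ii): syllable 1 coda /rsk/ has 3 consonants (> 2) → not permitted
jet.srujp — violates constraint (iii): syllable 1 coda contains /t/ → not permitted
kvre — violates constraint (i): syllable 1 onset /kvr/ has 3 consonants (> 2) → not permitted
ku.vu — σ1 onset /k/, coda /∅/ ok; σ2 onset /v/, coda /∅/ ok → permitted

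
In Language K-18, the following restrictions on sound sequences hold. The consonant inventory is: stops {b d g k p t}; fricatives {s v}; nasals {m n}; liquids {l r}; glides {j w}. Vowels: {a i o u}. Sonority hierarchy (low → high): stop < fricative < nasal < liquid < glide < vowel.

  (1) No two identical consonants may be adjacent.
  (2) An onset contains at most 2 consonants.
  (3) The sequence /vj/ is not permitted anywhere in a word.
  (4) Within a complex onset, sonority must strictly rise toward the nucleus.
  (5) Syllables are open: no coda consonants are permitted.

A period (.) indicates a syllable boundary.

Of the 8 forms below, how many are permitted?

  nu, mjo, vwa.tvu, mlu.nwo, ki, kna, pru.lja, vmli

7

nu — σ1 onset /n/, coda /∅/ ok → permitted
mjo — σ1 onset /mj/ (3→5 rises), coda /∅/ ok → permitted
vwa.tvu — σ1 onset /vw/ (2→5 rises), coda /∅/ ok; σ2 onset /tv/ (1→2 rises), coda /∅/ ok → permitted
mlu.nwo — σ1 onset /ml/ (3→4 rises), coda /∅/ ok; σ2 onset /nw/ (3→5 rises), coda /∅/ ok → permitted
ki — σ1 onset /k/, coda /∅/ ok → permitted
kna — σ1 onset /kn/ (1→3 rises), coda /∅/ ok → permitted
pru.lja — σ1 onset /pr/ (1→4 rises), coda /∅/ ok; σ2 onset /lj/ (4→5 rises), coda /∅/ ok → permitted
vmli — violates constraint 2: syllable 1 onset /vml/ has 3 consonants (> 2) → not permitted
Permitted: nu, mjo, vwa.tvu, mlu.nwo, ki, kna, pru.lja → 7.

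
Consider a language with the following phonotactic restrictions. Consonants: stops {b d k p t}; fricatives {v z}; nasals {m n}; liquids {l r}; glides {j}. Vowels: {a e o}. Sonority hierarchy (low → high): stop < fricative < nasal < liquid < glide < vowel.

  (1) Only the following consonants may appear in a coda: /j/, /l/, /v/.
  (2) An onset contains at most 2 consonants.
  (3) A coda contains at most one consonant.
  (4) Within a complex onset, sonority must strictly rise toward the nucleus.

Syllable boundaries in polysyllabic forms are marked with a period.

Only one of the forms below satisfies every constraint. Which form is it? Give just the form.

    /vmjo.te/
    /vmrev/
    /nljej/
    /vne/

/vmjo.te/ — violates constraint 2: syllable 1 onset /vmj/ has 3 consonants (> 2) → phonotactically illegal
/vmrev/ — violates constraint 2: syllable 1 onset /vmr/ has 3 consonants (> 2) → phonotactically illegal
/nljej/ — violates constraint 2: syllable 1 onset /nlj/ has 3 consonants (> 2) → phonotactically illegal
/vne/ — σ1 onset /vn/ (2→3 rises), coda /∅/ ok → phonotactically legal

/vne/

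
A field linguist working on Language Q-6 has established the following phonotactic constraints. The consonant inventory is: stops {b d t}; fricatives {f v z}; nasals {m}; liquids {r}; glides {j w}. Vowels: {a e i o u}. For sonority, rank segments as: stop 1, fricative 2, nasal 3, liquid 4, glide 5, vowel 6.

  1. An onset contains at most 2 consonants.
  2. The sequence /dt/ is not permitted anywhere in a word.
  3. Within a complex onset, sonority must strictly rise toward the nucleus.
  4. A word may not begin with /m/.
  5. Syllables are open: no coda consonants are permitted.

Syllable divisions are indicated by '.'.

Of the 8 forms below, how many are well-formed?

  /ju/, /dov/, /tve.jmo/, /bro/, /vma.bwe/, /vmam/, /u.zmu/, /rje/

/ju/ — σ1 onset /j/, coda /∅/ ok → well-formed
/dov/ — violates constraint 5: syllable 1 coda /v/ has 1 consonant (> 0) → ill-formed
/tve.jmo/ — violates constraint 3: syllable 2 onset /jm/: /j/ (glide, 5) → /m/ (nasal, 3) does not rise → ill-formed
/bro/ — σ1 onset /br/ (1→4 rises), coda /∅/ ok → well-formed
/vma.bwe/ — σ1 onset /vm/ (2→3 rises), coda /∅/ ok; σ2 onset /bw/ (1→5 rises), coda /∅/ ok → well-formed
/vmam/ — violates constraint 5: syllable 1 coda /m/ has 1 consonant (> 0) → ill-formed
/u.zmu/ — σ1 onset /∅/, coda /∅/ ok; σ2 onset /zm/ (2→3 rises), coda /∅/ ok → well-formed
/rje/ — σ1 onset /rj/ (4→5 rises), coda /∅/ ok → well-formed
Well-formed: /ju/, /bro/, /vma.bwe/, /u.zmu/, /rje/ → 5.

5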